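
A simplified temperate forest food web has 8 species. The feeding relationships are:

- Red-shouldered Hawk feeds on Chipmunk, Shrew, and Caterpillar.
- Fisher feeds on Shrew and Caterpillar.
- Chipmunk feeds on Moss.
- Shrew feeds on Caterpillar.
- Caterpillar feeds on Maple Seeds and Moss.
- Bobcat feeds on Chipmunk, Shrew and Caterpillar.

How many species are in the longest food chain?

One longest chain: Maple Seeds → Caterpillar → Shrew → Red-shouldered Hawk.
It has 4 species and 3 links.

4 species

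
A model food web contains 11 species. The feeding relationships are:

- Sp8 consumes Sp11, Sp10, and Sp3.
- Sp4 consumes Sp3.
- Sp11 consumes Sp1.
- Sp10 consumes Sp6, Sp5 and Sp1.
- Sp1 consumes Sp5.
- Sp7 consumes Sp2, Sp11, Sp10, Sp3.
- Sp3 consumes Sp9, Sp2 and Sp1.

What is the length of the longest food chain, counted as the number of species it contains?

4 species

One longest chain: Sp5 → Sp1 → Sp3 → Sp4.
It has 4 species and 3 links.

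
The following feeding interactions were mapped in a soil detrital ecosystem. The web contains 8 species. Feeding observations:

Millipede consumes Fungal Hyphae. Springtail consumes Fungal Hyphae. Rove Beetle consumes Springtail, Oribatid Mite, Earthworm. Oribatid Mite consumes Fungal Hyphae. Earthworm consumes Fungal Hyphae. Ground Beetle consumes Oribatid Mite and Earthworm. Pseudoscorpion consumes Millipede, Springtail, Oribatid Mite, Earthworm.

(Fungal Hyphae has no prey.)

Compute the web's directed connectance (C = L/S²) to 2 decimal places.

C = 0.20

The web has S = 8 species and L = 13 feeding links.
C = L / S² = 13 / 64 = 0.2031 ≈ 0.20.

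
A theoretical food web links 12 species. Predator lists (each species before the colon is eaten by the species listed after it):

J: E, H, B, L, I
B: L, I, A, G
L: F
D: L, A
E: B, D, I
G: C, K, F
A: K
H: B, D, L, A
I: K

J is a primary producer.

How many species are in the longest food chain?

One longest chain: J → E → B → G → C.
It has 5 species and 4 links.

5 species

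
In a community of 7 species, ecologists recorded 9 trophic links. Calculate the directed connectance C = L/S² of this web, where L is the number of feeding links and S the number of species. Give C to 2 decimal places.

The web has S = 7 species and L = 9 feeding links.
C = L / S² = 9 / 49 = 0.1837 ≈ 0.18.

C = 0.18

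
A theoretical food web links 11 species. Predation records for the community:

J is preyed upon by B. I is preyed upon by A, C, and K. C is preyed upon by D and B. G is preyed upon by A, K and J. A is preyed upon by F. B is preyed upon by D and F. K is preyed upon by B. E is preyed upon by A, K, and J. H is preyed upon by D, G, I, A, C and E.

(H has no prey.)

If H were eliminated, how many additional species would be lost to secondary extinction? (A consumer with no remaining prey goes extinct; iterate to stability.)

Remove H.
Round 1: G (all prey gone), E (all prey gone), I (all prey gone) → extinct.
Round 2: J (all prey gone), A (all prey gone), K (all prey gone), C (all prey gone) → extinct.
Round 3: B (all prey gone) → extinct.
Round 4: D (all prey gone), F (all prey gone) → extinct.
No further losses. Total secondary extinctions: 10.

10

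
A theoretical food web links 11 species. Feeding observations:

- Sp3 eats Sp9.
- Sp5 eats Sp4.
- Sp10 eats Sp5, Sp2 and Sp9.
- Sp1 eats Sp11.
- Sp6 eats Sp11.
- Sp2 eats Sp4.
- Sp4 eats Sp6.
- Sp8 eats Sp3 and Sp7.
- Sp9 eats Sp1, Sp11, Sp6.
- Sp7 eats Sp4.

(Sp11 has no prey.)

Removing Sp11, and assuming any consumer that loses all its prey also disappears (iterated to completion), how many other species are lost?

10

Remove Sp11.
Round 1: Sp1 (all prey gone), Sp6 (all prey gone) → extinct.
Round 2: Sp4 (all prey gone), Sp9 (all prey gone) → extinct.
Round 3: Sp7 (all prey gone), Sp2 (all prey gone), Sp3 (all prey gone), Sp5 (all prey gone) → extinct.
Round 4: Sp10 (all prey gone), Sp8 (all prey gone) → extinct.
No further losses. Total secondary extinctions: 10.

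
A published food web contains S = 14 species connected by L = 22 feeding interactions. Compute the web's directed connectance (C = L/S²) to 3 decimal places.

C = 0.112

The web has S = 14 species and L = 22 feeding links.
C = L / S² = 22 / 196 = 0.1122 ≈ 0.112.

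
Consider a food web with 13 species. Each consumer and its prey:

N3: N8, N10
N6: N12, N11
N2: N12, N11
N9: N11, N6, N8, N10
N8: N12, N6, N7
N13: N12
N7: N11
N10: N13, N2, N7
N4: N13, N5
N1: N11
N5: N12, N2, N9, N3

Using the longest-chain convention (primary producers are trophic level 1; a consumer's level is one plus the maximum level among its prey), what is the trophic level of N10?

N12 is a producer → level 1.
N13 eats N12 → level 2.
N10 eats N13 (level 2); other prey at levels: N2 2, N7 2 → level 3.

Trophic level 3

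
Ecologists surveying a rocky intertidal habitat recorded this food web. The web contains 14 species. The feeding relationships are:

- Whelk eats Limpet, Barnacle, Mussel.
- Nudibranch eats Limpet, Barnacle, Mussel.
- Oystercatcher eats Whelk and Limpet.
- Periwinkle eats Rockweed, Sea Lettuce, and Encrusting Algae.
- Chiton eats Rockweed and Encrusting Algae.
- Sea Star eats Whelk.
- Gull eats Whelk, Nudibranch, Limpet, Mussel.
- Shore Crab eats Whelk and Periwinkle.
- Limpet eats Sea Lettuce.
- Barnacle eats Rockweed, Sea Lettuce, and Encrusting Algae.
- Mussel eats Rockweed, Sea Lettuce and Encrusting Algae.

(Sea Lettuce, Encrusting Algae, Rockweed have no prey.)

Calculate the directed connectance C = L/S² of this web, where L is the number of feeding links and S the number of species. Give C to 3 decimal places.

C = 0.138

The web has S = 14 species and L = 27 feeding links.
C = L / S² = 27 / 196 = 0.1378 ≈ 0.138.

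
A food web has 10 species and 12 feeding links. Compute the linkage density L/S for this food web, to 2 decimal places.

L/S = 1.20

There are L = 12 links among S = 10 species.
L/S = 12/10 = 1.2000 ≈ 1.20.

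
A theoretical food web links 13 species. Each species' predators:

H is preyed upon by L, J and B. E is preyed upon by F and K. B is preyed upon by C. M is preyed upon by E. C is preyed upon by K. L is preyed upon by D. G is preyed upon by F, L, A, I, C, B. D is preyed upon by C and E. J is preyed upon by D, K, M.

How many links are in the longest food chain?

4 links

One longest chain: G → L → D → E → F.
It has 5 species and 4 links.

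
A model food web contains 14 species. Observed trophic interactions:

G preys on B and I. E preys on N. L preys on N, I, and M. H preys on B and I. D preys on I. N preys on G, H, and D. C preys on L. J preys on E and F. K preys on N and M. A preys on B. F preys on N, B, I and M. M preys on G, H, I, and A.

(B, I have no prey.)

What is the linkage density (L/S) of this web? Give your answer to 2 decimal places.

L/S = 1.86

There are L = 26 links among S = 14 species.
L/S = 26/14 = 1.8571 ≈ 1.86.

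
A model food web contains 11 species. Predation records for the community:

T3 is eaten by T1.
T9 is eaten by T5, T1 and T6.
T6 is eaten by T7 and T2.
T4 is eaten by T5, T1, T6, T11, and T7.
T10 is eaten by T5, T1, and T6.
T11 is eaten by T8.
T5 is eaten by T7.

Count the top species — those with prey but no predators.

4

Top species (has prey, but nothing eats it): T1, T8, T2, T7.
Count: 4.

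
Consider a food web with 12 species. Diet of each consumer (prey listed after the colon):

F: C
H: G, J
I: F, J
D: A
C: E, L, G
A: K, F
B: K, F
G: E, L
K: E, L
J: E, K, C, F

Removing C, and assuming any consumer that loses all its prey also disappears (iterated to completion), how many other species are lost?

Remove C.
Round 1: F (all prey gone) → extinct.
No further losses. Total secondary extinctions: 1.

1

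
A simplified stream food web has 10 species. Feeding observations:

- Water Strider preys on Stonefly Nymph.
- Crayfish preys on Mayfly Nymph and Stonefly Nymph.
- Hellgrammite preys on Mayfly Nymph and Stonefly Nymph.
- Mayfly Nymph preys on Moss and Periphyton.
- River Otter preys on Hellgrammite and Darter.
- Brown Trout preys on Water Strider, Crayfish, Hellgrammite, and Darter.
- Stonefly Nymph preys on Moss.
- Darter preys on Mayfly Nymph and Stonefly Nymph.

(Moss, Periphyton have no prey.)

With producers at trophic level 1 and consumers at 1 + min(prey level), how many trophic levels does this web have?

4

Producers (level 1): Moss, Periphyton.
Following each consumer down to its lowest-level prey: Moss → Stonefly Nymph → Hellgrammite → River Otter (levels 1 through 4).
All prey of River Otter (Hellgrammite 3, Darter 3) are at level 3 or above, so River Otter is at level 1 + 3 = 4.
Every consumer has at least one prey at level 3 or below, so none exceeds level 4.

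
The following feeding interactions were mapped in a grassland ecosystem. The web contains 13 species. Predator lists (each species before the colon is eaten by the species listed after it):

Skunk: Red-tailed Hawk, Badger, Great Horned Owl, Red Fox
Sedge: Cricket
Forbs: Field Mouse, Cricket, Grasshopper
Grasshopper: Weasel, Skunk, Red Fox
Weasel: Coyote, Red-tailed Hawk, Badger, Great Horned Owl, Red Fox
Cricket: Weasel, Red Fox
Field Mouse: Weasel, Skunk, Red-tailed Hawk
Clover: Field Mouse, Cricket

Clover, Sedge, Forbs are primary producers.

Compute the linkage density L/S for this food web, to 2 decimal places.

There are L = 23 links among S = 13 species.
L/S = 23/13 = 1.7692 ≈ 1.77.

L/S = 1.77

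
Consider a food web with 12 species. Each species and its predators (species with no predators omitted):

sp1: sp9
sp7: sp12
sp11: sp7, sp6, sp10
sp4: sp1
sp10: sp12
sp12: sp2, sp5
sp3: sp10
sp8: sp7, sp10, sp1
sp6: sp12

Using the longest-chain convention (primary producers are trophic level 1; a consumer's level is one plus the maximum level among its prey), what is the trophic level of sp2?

sp8 is a producer → level 1.
sp7 eats sp8 (level 1); other prey at levels: sp11 1 → level 2.
sp12 eats sp7 (level 2); other prey at levels: sp6 2, sp10 2 → level 3.
sp2 eats sp12 → level 4.

Trophic level 4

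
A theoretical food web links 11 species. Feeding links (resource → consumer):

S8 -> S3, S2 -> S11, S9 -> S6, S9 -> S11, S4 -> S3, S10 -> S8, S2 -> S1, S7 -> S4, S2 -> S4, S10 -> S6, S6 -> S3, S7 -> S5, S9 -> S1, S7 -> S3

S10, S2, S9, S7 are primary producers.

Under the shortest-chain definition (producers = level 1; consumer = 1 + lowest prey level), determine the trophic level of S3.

Trophic level 2

S7 is a producer → level 1.
S3 eats S7 → level 2.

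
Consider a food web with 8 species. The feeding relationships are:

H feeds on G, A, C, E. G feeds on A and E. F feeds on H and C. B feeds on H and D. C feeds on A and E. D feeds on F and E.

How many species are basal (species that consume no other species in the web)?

Basal species (no prey listed): A, E.
Count: 2.

2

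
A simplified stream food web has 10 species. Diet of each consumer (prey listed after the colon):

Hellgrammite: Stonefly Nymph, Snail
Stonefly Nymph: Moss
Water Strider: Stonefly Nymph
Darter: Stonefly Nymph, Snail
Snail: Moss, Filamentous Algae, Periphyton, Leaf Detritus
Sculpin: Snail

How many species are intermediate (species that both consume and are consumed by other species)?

2

Intermediate species (has both prey and predators): Stonefly Nymph, Snail.
Count: 2.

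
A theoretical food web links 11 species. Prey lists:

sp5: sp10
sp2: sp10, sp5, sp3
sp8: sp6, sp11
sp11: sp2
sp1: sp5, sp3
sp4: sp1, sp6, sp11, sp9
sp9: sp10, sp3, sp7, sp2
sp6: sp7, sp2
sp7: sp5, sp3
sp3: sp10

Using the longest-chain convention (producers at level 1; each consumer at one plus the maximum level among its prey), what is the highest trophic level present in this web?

Producers (level 1): sp10.
sp10 → sp5 → sp7 → sp9 → sp4 gives sp4 level 5.
No species has a prey at level 5, so no species reaches level 6.

5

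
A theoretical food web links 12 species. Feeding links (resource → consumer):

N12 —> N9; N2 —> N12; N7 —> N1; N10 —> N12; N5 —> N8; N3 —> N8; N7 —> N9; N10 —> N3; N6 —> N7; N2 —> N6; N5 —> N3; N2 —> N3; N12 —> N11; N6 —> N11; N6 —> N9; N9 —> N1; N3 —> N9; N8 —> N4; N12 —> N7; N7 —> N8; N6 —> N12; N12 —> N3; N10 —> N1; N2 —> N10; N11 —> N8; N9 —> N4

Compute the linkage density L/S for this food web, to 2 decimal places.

L/S = 2.17

There are L = 26 links among S = 12 species.
L/S = 26/12 = 2.1667 ≈ 2.17.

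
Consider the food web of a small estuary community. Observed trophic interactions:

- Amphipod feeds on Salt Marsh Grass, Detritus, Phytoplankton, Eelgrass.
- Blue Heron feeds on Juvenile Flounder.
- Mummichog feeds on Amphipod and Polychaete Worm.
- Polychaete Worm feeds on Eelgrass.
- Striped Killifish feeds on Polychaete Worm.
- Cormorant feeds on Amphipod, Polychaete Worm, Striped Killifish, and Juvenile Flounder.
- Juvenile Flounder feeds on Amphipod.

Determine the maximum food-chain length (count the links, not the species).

One longest chain: Salt Marsh Grass → Amphipod → Juvenile Flounder → Blue Heron.
It has 4 species and 3 links.

3 links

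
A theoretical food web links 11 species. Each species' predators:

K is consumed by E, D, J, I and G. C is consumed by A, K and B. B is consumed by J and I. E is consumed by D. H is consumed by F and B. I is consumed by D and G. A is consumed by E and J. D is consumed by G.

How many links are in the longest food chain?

One longest chain: C → B → I → D → G.
It has 5 species and 4 links.

4 links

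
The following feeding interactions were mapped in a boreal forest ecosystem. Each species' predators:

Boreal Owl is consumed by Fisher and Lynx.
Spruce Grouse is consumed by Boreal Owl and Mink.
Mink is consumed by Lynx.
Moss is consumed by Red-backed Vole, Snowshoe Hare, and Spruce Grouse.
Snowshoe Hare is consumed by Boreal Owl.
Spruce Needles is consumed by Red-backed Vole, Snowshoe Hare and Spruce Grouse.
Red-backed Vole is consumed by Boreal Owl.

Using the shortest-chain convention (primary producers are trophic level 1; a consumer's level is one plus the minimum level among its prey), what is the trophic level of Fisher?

Trophic level 4

Spruce Needles is a producer → level 1.
Red-backed Vole eats Spruce Needles → level 2.
Boreal Owl eats Red-backed Vole → level 3.
Fisher eats Boreal Owl → level 4.
No prey of Fisher is below level 3, so 4 is the minimum.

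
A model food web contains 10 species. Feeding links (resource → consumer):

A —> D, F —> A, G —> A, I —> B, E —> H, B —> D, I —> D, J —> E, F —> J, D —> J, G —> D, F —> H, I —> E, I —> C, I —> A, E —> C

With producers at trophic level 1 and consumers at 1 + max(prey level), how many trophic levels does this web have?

6

Producers (level 1): F, I, G.
F → A → D → J → E → C gives C level 6.
No species has a prey at level 6, so no species reaches level 7.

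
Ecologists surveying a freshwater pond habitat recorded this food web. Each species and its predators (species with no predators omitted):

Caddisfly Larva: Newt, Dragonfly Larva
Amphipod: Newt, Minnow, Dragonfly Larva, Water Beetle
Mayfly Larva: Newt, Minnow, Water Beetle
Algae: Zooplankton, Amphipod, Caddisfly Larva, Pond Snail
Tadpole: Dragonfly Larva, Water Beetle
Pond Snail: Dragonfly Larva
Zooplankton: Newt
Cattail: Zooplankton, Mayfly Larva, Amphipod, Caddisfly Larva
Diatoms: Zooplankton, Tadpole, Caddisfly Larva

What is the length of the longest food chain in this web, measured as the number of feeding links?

2 links

One longest chain: Cattail → Zooplankton → Newt.
It has 3 species and 2 links.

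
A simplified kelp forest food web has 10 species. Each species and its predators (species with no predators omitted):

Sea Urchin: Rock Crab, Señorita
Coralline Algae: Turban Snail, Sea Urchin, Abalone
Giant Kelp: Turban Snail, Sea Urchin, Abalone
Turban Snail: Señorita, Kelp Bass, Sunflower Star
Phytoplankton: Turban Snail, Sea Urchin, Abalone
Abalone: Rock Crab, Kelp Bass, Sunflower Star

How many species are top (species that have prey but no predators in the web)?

Top species (has prey, but nothing eats it): Rock Crab, Señorita, Kelp Bass, Sunflower Star.
Count: 4.

4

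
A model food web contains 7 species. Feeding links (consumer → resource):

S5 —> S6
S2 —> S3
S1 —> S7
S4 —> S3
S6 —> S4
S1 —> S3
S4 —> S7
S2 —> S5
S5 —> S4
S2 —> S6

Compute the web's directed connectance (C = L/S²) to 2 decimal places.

The web has S = 7 species and L = 10 feeding links.
C = L / S² = 10 / 49 = 0.2041 ≈ 0.20.

C = 0.20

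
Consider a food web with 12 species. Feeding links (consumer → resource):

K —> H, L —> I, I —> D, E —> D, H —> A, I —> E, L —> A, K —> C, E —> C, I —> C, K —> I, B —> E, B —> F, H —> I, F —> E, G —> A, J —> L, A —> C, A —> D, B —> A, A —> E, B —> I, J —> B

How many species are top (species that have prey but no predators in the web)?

3

Top species (has prey, but nothing eats it): G, J, K.
Count: 3.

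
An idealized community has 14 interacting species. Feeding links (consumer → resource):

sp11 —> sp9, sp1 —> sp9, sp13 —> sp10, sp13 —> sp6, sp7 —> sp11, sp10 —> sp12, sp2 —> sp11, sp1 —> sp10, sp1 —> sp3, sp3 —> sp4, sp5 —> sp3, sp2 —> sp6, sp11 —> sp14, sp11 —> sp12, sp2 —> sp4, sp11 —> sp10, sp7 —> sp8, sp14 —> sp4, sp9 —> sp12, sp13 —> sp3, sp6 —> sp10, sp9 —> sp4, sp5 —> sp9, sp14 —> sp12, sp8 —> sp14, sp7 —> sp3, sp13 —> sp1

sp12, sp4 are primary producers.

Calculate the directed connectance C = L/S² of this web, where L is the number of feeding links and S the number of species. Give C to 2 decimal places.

The web has S = 14 species and L = 27 feeding links.
C = L / S² = 27 / 196 = 0.1378 ≈ 0.14.

C = 0.14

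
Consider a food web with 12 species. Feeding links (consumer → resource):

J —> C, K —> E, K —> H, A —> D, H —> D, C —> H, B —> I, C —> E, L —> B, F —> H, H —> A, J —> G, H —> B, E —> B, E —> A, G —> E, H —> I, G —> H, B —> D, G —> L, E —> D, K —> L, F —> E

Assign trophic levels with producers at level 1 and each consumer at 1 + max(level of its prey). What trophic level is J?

Trophic level 5

D is a producer → level 1.
B eats D (level 1); other prey at levels: I 1 → level 2.
L eats B → level 3.
G eats L (level 3); other prey at levels: E 3, H 3 → level 4.
J eats G (level 4); other prey at levels: C 4 → level 5.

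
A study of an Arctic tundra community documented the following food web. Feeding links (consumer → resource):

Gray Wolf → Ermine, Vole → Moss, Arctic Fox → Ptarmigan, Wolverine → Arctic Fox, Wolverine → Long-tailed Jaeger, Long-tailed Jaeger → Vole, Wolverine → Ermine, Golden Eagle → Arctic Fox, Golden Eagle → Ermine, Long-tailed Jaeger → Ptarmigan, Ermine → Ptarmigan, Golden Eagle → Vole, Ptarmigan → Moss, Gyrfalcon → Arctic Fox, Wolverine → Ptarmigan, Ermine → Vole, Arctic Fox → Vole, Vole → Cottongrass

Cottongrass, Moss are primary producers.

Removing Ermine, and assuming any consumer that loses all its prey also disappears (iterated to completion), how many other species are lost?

1

Remove Ermine.
Round 1: Gray Wolf (all prey gone) → extinct.
No further losses. Total secondary extinctions: 1.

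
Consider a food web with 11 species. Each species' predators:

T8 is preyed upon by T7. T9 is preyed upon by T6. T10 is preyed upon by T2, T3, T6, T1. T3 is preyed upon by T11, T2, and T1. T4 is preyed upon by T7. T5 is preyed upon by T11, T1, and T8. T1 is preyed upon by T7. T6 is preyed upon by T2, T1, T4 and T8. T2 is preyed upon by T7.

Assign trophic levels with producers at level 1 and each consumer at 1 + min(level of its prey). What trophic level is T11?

Trophic level 2

T5 is a producer → level 1.
T11 eats T5 → level 2.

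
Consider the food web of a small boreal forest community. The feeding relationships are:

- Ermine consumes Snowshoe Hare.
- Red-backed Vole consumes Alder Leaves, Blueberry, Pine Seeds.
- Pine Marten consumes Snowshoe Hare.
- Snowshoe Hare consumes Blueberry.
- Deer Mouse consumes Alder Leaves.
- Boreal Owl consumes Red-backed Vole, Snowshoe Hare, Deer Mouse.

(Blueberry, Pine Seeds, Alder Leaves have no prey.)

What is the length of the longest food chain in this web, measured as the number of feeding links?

2 links

One longest chain: Blueberry → Snowshoe Hare → Pine Marten.
It has 3 species and 2 links.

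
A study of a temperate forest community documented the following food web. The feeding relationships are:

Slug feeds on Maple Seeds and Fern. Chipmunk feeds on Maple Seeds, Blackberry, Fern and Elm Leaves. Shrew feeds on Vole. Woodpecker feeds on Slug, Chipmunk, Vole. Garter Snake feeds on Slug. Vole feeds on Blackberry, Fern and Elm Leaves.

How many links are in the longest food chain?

2 links

One longest chain: Fern → Slug → Garter Snake.
It has 3 species and 2 links.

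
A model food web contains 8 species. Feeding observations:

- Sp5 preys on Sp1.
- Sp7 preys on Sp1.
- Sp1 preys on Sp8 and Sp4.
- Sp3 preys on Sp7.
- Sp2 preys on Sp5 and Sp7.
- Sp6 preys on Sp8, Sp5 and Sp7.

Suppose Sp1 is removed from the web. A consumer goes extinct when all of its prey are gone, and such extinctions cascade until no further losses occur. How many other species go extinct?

4

Remove Sp1.
Round 1: Sp5 (all prey gone), Sp7 (all prey gone) → extinct.
Round 2: Sp2 (all prey gone), Sp3 (all prey gone) → extinct.
No further losses. Total secondary extinctions: 4.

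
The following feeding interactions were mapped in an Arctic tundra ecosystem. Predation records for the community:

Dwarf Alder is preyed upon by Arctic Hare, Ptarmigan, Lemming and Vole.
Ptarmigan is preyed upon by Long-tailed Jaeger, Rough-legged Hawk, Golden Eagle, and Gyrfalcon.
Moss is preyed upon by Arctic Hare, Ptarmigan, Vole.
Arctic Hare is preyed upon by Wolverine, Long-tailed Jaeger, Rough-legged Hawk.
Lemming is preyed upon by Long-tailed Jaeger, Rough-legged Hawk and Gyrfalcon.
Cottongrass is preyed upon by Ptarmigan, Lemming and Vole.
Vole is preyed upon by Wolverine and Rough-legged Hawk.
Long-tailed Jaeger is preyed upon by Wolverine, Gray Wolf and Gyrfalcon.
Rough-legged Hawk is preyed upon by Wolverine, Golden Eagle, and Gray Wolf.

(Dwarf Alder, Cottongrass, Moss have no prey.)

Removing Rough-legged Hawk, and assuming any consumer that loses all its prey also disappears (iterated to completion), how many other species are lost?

Remove Rough-legged Hawk.
Every predator of it retains at least one other prey: Wolverine still has Arctic Hare, Vole, Long-tailed Jaeger; Golden Eagle still has Ptarmigan; Gray Wolf still has Long-tailed Jaeger.
No consumer loses all prey, so no secondary extinctions occur.

0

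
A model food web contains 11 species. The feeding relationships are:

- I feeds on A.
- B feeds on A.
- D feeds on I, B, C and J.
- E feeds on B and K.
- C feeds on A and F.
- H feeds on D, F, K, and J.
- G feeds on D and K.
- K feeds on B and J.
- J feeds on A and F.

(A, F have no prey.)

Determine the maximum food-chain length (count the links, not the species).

3 links

One longest chain: A → B → K → E.
It has 4 species and 3 links.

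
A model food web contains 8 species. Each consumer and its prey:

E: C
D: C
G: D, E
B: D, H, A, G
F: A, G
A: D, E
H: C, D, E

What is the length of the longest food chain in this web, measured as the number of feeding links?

3 links

One longest chain: C → D → H → B.
It has 4 species and 3 links.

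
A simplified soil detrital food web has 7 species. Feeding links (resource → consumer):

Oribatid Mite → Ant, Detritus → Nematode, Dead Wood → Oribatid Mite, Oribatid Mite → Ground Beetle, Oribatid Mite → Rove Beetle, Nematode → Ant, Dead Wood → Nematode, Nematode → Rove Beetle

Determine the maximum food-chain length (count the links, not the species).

One longest chain: Dead Wood → Nematode → Rove Beetle.
It has 3 species and 2 links.

2 links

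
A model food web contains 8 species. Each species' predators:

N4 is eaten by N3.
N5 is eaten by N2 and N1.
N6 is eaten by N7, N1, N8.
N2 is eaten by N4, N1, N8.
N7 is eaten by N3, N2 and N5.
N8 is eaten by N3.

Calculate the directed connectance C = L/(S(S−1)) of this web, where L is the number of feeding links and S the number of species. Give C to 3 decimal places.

The web has S = 8 species and L = 13 feeding links.
C = L / (S(S−1)) = 13 / 56 = 0.2321 ≈ 0.232.

C = 0.232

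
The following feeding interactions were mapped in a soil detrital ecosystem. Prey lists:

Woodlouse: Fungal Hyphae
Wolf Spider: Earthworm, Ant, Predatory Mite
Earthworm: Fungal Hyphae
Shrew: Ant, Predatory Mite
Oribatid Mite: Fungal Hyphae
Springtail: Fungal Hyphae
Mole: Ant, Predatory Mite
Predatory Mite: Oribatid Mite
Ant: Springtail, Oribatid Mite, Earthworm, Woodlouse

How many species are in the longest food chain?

One longest chain: Fungal Hyphae → Springtail → Ant → Shrew.
It has 4 species and 3 links.

4 species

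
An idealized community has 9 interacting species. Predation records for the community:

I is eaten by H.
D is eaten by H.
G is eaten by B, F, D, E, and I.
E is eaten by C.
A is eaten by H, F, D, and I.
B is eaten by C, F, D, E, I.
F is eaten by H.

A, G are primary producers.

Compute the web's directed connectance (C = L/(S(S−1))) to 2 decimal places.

The web has S = 9 species and L = 18 feeding links.
C = L / (S(S−1)) = 18 / 72 = 0.2500 ≈ 0.25.

C = 0.25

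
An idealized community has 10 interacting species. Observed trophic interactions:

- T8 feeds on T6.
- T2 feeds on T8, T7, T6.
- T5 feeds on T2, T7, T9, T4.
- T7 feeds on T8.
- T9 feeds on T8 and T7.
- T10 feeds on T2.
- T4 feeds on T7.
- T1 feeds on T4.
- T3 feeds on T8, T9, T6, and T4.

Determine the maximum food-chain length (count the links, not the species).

4 links

One longest chain: T6 → T8 → T7 → T4 → T3.
It has 5 species and 4 links.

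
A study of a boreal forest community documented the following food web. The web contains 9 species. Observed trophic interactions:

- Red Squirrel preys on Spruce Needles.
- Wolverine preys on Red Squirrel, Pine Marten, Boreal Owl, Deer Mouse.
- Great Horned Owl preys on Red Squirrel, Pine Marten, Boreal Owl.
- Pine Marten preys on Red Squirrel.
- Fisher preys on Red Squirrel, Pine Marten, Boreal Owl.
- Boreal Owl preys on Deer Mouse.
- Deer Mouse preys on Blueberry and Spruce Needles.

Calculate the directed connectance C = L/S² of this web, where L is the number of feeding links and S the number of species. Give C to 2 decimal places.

The web has S = 9 species and L = 15 feeding links.
C = L / S² = 15 / 81 = 0.1852 ≈ 0.19.

C = 0.19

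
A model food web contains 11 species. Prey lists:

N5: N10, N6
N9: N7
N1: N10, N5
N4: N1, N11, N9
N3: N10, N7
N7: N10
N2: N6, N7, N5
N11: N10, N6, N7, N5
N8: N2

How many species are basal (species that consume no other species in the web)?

Basal species (no prey listed): N10, N6.
Count: 2.

2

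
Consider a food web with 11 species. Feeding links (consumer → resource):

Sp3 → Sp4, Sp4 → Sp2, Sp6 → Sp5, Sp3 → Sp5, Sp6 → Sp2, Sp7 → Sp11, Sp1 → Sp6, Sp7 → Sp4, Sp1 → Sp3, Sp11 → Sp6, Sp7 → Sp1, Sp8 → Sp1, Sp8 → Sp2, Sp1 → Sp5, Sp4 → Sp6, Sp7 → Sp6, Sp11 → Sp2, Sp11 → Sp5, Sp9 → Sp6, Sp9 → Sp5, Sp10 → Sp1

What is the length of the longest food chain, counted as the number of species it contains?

One longest chain: Sp2 → Sp6 → Sp4 → Sp3 → Sp1 → Sp8.
It has 6 species and 5 links.

6 species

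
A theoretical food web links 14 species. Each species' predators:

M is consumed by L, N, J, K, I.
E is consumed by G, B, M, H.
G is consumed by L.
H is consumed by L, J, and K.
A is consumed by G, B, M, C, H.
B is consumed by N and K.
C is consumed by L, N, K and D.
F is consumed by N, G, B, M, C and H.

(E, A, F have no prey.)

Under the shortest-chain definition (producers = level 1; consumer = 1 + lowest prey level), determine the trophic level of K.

E is a producer → level 1.
M eats E → level 2.
K eats M → level 3.
No prey of K is below level 2, so 3 is the minimum.

Trophic level 3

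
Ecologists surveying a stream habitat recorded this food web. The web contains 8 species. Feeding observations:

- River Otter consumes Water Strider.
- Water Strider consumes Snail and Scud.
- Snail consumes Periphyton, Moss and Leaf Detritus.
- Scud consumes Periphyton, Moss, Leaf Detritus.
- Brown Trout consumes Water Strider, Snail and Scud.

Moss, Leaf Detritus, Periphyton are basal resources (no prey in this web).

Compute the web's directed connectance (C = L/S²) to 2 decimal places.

C = 0.19

The web has S = 8 species and L = 12 feeding links.
C = L / S² = 12 / 64 = 0.1875 ≈ 0.19.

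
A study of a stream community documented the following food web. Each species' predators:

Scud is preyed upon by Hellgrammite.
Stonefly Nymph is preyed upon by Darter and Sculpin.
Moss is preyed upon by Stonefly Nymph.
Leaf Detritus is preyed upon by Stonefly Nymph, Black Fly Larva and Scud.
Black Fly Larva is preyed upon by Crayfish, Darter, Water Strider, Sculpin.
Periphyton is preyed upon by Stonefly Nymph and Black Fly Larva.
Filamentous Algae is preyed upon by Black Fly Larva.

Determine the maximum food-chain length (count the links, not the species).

One longest chain: Leaf Detritus → Stonefly Nymph → Darter.
It has 3 species and 2 links.

2 links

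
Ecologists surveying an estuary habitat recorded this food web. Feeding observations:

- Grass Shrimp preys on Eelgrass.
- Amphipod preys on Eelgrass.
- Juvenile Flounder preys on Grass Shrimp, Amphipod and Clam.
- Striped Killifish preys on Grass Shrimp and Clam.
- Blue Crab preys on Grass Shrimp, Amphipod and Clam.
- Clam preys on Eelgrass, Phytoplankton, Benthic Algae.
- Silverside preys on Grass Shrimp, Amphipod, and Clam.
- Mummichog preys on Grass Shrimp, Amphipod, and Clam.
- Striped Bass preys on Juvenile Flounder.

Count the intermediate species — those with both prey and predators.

4

Intermediate species (has both prey and predators): Amphipod, Grass Shrimp, Clam, Juvenile Flounder.
Count: 4.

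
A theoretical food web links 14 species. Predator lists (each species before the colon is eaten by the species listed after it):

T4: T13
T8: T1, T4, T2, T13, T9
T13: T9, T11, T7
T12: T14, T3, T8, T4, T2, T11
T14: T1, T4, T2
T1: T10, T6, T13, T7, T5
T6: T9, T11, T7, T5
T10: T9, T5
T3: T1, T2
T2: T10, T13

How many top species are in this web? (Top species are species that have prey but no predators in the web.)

Top species (has prey, but nothing eats it): T9, T11, T7, T5.
Count: 4.

4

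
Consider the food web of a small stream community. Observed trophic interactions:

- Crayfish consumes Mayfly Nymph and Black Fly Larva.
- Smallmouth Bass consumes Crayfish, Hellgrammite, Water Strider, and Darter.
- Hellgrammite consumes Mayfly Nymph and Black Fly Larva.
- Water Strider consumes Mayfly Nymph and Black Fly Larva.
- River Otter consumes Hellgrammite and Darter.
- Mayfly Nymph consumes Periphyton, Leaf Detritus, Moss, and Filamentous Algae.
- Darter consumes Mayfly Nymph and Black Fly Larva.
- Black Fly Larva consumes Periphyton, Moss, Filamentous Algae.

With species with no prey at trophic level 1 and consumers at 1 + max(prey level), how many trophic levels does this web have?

Basal resources (level 1): Periphyton, Leaf Detritus, Filamentous Algae, Moss.
Periphyton → Black Fly Larva → Hellgrammite → River Otter gives River Otter level 4.
No species has a prey at level 4, so no species reaches level 5.

4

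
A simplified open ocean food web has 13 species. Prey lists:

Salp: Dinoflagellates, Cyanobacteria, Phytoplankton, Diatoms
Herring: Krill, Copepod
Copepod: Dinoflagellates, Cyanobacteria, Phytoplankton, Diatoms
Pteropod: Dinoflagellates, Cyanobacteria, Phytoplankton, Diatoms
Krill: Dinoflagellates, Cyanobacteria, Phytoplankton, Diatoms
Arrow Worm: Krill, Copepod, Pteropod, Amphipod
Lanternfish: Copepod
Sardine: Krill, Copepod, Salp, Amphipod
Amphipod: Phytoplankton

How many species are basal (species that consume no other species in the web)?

Basal species (no prey listed): Dinoflagellates, Cyanobacteria, Phytoplankton, Diatoms.
Count: 4.

4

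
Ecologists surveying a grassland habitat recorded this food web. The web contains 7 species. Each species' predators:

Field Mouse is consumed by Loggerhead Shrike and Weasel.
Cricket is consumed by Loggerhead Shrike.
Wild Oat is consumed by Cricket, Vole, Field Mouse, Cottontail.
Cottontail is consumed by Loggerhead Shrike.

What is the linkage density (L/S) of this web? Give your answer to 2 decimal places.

There are L = 8 links among S = 7 species.
L/S = 8/7 = 1.1429 ≈ 1.14.

L/S = 1.14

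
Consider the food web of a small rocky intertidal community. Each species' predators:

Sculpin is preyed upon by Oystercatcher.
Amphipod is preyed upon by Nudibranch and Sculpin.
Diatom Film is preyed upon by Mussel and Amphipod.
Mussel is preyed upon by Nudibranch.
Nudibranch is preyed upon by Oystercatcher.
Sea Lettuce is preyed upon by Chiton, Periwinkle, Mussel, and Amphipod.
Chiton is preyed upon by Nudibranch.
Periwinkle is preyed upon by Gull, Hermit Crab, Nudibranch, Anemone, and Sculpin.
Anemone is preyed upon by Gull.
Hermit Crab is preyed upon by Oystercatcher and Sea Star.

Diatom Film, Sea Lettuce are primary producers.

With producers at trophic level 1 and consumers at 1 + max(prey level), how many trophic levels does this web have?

4

Producers (level 1): Diatom Film, Sea Lettuce.
Sea Lettuce → Periwinkle → Hermit Crab → Oystercatcher gives Oystercatcher level 4.
No species has a prey at level 4, so no species reaches level 5.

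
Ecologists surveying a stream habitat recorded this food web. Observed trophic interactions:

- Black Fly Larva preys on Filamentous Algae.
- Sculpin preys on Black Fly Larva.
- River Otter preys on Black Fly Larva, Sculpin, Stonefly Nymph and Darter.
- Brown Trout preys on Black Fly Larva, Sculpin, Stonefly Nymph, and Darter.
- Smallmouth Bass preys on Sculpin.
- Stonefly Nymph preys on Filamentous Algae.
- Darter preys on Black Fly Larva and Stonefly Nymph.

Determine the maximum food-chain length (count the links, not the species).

One longest chain: Filamentous Algae → Black Fly Larva → Sculpin → Smallmouth Bass.
It has 4 species and 3 links.

3 links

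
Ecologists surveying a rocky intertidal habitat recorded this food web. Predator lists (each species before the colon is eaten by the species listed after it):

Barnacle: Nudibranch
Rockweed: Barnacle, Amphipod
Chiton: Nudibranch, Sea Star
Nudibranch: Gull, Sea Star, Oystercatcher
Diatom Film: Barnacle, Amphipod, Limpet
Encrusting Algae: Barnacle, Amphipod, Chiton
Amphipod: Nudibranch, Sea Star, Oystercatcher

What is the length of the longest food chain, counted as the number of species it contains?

4 species

One longest chain: Encrusting Algae → Barnacle → Nudibranch → Gull.
It has 4 species and 3 links.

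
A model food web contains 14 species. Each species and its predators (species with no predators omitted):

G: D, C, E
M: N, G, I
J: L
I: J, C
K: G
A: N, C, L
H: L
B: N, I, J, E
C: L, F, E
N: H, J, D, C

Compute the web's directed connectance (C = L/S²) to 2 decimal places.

C = 0.13

The web has S = 14 species and L = 25 feeding links.
C = L / S² = 25 / 196 = 0.1276 ≈ 0.13.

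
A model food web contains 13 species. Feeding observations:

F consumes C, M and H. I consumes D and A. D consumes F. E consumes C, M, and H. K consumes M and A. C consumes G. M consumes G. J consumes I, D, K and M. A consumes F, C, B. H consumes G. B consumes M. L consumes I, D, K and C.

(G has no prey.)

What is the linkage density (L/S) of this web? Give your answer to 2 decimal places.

There are L = 26 links among S = 13 species.
L/S = 26/13 = 2.0000 ≈ 2.00.

L/S = 2.00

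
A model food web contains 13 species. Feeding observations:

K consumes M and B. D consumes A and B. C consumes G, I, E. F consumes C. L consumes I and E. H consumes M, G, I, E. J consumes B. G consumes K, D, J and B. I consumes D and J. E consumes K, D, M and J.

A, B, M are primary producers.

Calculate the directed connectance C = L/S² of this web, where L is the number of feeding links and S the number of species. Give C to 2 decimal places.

The web has S = 13 species and L = 25 feeding links.
C = L / S² = 25 / 169 = 0.1479 ≈ 0.15.

C = 0.15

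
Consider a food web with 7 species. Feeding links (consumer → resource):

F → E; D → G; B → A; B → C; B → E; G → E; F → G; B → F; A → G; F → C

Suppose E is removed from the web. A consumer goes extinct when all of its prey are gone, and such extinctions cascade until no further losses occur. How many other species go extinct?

Remove E.
Round 1: G (all prey gone) → extinct.
Round 2: A (all prey gone), D (all prey gone) → extinct.
No further losses. Total secondary extinctions: 3.

3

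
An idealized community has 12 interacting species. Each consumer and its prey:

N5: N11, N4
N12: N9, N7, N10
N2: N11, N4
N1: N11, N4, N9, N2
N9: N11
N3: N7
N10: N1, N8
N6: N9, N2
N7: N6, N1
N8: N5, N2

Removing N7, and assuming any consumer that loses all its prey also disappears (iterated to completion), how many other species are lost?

1

Remove N7.
Round 1: N3 (all prey gone) → extinct.
No further losses. Total secondary extinctions: 1.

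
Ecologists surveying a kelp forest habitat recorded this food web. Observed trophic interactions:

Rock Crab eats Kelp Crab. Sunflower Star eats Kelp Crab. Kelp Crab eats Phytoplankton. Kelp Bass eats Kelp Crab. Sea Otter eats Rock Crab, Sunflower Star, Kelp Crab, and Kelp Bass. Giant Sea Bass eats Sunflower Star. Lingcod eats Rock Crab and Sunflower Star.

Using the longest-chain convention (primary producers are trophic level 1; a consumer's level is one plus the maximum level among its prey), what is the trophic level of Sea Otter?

Phytoplankton is a producer → level 1.
Kelp Crab eats Phytoplankton → level 2.
Kelp Bass eats Kelp Crab → level 3.
Sea Otter eats Kelp Bass (level 3); other prey at levels: Kelp Crab 2, Sunflower Star 3, Rock Crab 3 → level 4.

Trophic level 4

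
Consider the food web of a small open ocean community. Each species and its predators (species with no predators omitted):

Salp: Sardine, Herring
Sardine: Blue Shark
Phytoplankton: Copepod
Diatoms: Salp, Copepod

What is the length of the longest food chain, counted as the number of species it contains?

4 species

One longest chain: Diatoms → Salp → Sardine → Blue Shark.
It has 4 species and 3 links.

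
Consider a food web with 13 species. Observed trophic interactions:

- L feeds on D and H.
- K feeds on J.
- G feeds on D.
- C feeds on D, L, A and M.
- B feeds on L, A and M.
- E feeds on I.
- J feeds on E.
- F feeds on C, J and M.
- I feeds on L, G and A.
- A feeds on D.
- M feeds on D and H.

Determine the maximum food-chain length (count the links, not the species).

One longest chain: D → G → I → E → J → K.
It has 6 species and 5 links.

5 links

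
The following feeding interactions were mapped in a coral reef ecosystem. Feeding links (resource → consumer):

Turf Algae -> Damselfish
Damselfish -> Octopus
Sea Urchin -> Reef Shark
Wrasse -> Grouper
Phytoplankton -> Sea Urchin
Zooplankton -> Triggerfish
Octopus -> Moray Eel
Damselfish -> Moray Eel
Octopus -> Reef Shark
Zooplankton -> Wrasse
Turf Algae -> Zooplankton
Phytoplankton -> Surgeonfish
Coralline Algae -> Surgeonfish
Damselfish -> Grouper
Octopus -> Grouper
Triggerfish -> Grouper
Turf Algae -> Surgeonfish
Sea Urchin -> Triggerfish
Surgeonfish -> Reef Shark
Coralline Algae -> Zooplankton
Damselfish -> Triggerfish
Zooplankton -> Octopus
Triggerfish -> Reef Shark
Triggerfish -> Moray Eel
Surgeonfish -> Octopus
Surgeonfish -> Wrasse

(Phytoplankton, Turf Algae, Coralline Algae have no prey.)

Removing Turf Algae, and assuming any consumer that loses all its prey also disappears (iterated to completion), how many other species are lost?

Remove Turf Algae.
Round 1: Damselfish (all prey gone) → extinct.
No further losses. Total secondary extinctions: 1.

1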